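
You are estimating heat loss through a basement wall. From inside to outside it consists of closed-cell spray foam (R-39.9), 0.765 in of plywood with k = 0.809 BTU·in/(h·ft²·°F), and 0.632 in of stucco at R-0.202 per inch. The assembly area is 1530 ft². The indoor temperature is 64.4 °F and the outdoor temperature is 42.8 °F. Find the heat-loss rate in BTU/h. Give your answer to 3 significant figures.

807 BTU/h

0.765/0.809 = 0.9456
0.632 × 0.202 = 0.1277
R_total = 39.9 + 0.9456 + 0.1277 = 40.97 ft²·°F·h/BTU
Q = A·ΔT/R = 1530 × (64.4 − 42.8) / 40.97 = 806.6 BTU/h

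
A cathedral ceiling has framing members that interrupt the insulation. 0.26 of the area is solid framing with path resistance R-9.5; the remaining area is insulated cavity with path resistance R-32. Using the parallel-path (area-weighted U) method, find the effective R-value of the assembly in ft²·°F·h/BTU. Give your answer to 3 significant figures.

U_eff = 0.74/32 + 0.26/9.5 = 0.02312 + 0.02737 = 0.05049
R_eff = 1/U_eff = 19.8 ft²·°F·h/BTU

19.8 ft²·°F·h/BTU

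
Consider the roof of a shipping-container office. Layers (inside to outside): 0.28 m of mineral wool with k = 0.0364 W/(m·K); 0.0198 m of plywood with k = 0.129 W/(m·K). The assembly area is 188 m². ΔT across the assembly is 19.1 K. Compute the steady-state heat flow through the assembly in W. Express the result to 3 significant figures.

0.28/0.0364 = 7.692
0.0198/0.129 = 0.1535
R_total = 7.692 + 0.1535 = 7.846 m²·K/W
Q = A·ΔT/R = 188 × 19.1 / 7.846 = 457.7 W

458 W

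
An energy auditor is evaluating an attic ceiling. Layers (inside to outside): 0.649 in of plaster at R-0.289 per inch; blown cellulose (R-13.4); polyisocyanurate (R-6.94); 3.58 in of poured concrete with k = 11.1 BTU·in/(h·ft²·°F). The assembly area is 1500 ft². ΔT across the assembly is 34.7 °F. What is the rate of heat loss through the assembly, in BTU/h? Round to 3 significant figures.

2500 BTU/h

0.649 × 0.289 = 0.1876
3.58/11.1 = 0.3225
R_total = 0.1876 + 13.4 + 6.94 + 0.3225 = 20.85 ft²·°F·h/BTU
Q = A·ΔT/R = 1500 × 34.7 / 20.85 = 2496 BTU/h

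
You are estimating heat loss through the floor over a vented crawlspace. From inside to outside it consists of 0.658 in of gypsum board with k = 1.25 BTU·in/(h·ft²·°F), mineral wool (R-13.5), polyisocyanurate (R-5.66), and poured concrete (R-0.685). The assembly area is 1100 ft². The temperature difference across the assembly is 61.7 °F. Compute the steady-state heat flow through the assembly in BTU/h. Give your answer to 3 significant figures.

3330 BTU/h

0.658/1.25 = 0.5264
R_total = 0.5264 + 13.5 + 5.66 + 0.685 = 20.37 ft²·°F·h/BTU
Q = A·ΔT/R = 1100 × 61.7 / 20.37 = 3332 BTU/h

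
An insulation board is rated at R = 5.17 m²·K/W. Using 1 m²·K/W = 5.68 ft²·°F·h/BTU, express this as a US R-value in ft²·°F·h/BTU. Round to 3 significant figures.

R_US = 5.17 × 5.68 = 29.37

29.4 ft²·°F·h/BTU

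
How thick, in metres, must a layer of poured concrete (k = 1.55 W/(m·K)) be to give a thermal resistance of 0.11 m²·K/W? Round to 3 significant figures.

L = R·k = 0.11 × 1.55 = 0.1705 m

0.171 m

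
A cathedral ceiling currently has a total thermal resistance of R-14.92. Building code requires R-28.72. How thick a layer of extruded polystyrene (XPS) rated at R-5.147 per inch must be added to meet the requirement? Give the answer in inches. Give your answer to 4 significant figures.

ΔR = 28.72 − 14.92 = 13.8 ft²·°F·h/BTU
L = ΔR / (R/in) = 13.8/5.147 = 2.6812 in

2.681 in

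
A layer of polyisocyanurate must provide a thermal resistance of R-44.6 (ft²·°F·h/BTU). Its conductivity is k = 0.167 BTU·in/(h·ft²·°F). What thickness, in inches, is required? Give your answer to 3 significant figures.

7.45 in

L = R × k = 44.6 × 0.167 = 7.448 in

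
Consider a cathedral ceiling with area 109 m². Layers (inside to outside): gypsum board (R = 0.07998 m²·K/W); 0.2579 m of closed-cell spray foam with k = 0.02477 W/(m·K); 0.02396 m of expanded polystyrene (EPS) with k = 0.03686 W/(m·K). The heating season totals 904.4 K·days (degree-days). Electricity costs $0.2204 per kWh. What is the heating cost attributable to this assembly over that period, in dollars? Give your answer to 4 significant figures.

46.80 dollars

0.2579/0.02477 = 10.412
0.02396/0.03686 = 0.65003
R_total = 0.07998 + 10.412 + 0.65003 = 11.142 m²·K/W
E = A × HDD × 24 / R / 1000 = 109 × 904.4 × 24 / 11.142 / 1000 = 212.35 kWh
Cost = 212.35 × 0.2204 = $46.801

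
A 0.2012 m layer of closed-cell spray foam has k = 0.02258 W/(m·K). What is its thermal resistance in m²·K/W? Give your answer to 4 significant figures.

8.911 m²·K/W

R = L/k = 0.2012/0.02258 = 8.9105 m²·K/W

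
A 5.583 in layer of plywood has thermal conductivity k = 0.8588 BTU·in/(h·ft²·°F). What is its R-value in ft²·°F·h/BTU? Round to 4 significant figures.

6.501 ft²·°F·h/BTU

R = L/k = 5.583/0.8588 = 6.5009 ft²·°F·h/BTU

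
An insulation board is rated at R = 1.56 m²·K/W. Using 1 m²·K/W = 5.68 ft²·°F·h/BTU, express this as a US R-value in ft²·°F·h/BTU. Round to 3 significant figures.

R_US = 1.56 × 5.68 = 8.861

8.86 ft²·°F·h/BTU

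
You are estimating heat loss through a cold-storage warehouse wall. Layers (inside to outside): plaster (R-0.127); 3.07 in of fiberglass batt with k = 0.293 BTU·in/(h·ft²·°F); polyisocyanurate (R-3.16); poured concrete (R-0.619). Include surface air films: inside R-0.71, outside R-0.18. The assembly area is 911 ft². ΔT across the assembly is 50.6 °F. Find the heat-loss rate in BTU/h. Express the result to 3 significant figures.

3020 BTU/h

3.07/0.293 = 10.48
R_total = 0.71 + 0.127 + 10.48 + 3.16 + 0.619 + 0.18 = 15.27 ft²·°F·h/BTU
Q = A·ΔT/R = 911 × 50.6 / 15.27 = 3018 BTU/h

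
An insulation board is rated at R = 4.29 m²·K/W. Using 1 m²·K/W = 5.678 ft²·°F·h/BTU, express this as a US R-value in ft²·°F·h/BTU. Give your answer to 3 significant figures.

24.4 ft²·°F·h/BTU

R_US = 4.29 × 5.678 = 24.36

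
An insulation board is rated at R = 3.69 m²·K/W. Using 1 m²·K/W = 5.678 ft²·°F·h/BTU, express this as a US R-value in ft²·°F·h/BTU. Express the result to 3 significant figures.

21.0 ft²·°F·h/BTU

R_US = 3.69 × 5.678 = 20.95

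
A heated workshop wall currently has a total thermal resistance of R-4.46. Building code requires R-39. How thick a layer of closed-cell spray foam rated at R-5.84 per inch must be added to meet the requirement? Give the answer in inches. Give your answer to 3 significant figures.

ΔR = 39 − 4.46 = 34.54 ft²·°F·h/BTU
L = ΔR / (R/in) = 34.54/5.84 = 5.914 in

5.91 in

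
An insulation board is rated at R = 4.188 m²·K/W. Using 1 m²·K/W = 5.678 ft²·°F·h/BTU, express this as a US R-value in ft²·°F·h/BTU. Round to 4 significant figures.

R_US = 4.188 × 5.678 = 23.779

23.78 ft²·°F·h/BTU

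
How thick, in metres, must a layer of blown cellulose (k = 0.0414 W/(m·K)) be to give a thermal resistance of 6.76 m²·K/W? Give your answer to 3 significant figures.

0.280 m

L = R·k = 6.76 × 0.0414 = 0.2799 m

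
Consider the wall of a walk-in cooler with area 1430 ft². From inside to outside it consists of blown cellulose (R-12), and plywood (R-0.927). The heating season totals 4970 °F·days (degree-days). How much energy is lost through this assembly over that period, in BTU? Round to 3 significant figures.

13200000 BTU

R_total = 12 + 0.927 = 12.93 ft²·°F·h/BTU
E = A × HDD × 24 / R = 1430 × 4970 × 24 / 12.93 = 13190000 BTU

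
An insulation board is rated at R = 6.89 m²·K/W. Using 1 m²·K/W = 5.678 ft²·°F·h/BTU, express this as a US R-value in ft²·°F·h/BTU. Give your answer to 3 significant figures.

R_US = 6.89 × 5.678 = 39.12

39.1 ft²·°F·h/BTU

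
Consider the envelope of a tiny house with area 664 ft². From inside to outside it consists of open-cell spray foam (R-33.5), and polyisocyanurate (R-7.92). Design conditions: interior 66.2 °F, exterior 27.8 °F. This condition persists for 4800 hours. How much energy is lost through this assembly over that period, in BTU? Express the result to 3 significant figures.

R_total = 33.5 + 7.92 = 41.42 ft²·°F·h/BTU
Q = 664 × (66.2 − 27.8) / 41.42 = 615.6 BTU/h
E = 615.6 × 4800 = 2955000 BTU

2950000 BTU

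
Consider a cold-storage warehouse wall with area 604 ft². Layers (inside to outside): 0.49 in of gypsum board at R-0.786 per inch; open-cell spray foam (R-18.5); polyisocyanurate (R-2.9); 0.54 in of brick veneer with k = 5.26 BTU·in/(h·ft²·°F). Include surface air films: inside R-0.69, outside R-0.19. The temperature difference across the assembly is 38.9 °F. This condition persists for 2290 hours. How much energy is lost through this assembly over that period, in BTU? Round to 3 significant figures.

2360000 BTU

0.49 × 0.786 = 0.3851
0.54/5.26 = 0.1027
R_total = 0.69 + 0.3851 + 18.5 + 2.9 + 0.1027 + 0.19 = 22.77 ft²·°F·h/BTU
Q = 604 × 38.9 / 22.77 = 1032 BTU/h
E = 1032 × 2290 = 2363000 BTU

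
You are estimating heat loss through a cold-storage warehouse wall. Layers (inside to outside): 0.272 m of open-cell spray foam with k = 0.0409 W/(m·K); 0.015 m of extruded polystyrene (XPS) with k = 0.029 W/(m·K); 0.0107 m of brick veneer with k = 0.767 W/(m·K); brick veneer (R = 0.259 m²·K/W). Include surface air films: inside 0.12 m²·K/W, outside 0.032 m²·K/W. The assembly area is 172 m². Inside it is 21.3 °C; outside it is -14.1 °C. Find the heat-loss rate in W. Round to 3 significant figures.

0.272/0.0409 = 6.65
0.015/0.029 = 0.5172
0.0107/0.767 = 0.01395
R_total = 0.12 + 6.65 + 0.5172 + 0.01395 + 0.259 + 0.032 = 7.593 m²·K/W
Q = A·ΔT/R = 172 × (21.3 − (-14.1)) / 7.593 = 801.9 W

802 W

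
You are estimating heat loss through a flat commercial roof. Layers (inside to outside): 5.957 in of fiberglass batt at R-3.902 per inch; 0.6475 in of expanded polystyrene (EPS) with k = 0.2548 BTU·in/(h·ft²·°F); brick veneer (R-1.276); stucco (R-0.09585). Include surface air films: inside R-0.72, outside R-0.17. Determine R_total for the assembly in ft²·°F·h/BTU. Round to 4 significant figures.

28.05 ft²·°F·h/BTU

5.957 × 3.902 = 23.244
0.6475/0.2548 = 2.5412
R_total = 0.72 + 23.244 + 2.5412 + 1.276 + 0.09585 + 0.17 = 28.047 ft²·°F·h/BTU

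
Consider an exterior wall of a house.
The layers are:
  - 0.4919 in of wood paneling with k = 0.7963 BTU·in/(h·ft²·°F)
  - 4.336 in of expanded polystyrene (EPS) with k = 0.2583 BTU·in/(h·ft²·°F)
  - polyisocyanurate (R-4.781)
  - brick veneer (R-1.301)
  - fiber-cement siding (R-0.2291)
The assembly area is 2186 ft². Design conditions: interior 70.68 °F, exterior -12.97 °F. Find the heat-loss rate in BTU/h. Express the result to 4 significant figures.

0.4919/0.7963 = 0.61773
4.336/0.2583 = 16.787
R_total = 0.61773 + 16.787 + 4.781 + 1.301 + 0.2291 = 23.716 ft²·°F·h/BTU
Q = A·ΔT/R = 2186 × (70.68 − (-12.97)) / 23.716 = 7710.5 BTU/h

7711 BTU/h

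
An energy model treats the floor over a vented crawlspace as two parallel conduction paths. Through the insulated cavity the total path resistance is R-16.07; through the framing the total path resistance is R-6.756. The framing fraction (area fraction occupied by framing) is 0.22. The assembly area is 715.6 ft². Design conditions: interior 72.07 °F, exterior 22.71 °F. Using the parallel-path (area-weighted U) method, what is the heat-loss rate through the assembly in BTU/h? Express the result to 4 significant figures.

2865 BTU/h

U_eff = 0.78/16.07 + 0.22/6.756 = 0.048538 + 0.032564 = 0.081101
R_eff = 1/U_eff = 12.33 ft²·°F·h/BTU
Q = 715.6 × (72.07 − 22.71) / 12.33 = 2864.7 BTU/h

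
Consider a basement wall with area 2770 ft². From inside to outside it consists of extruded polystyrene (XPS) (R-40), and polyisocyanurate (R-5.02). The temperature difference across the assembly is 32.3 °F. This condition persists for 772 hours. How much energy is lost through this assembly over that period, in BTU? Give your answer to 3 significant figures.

1530000 BTU

R_total = 40 + 5.02 = 45.02 ft²·°F·h/BTU
Q = 2770 × 32.3 / 45.02 = 1987 BTU/h
E = 1987 × 772 = 1534000 BTU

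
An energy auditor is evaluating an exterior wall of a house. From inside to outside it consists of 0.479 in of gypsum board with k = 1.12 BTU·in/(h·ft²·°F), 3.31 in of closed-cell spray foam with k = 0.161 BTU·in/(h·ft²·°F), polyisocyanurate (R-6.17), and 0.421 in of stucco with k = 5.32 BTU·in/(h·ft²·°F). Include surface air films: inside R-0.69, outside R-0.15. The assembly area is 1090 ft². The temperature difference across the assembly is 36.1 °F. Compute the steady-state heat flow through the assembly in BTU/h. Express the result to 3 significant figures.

0.479/1.12 = 0.4277
3.31/0.161 = 20.56
0.421/5.32 = 0.07914
R_total = 0.69 + 0.4277 + 20.56 + 6.17 + 0.07914 + 0.15 = 28.08 ft²·°F·h/BTU
Q = A·ΔT/R = 1090 × 36.1 / 28.08 = 1402 BTU/h

1400 BTU/h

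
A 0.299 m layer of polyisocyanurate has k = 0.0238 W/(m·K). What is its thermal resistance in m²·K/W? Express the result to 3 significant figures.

12.6 m²·K/W

R = L/k = 0.299/0.0238 = 12.56 m²·K/W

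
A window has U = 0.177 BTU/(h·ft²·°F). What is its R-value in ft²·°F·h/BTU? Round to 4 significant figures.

R = 1/U = 1/0.177 = 5.6497

5.650 ft²·°F·h/BTU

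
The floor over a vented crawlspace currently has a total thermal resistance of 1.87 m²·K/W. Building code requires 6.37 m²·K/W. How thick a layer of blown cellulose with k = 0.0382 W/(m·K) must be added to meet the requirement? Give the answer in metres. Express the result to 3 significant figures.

0.172 m

ΔR = 6.37 − 1.87 = 4.5 m²·K/W
L = ΔR × k = 4.5 × 0.0382 = 0.1719 m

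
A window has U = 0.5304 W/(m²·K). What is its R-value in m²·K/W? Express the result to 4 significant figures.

R = 1/U = 1/0.5304 = 1.8854

1.885 m²·K/W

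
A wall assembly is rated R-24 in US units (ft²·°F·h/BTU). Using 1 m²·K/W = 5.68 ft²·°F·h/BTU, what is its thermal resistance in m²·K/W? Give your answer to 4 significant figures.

4.225 m²·K/W

R_SI = 24/5.68 = 4.2254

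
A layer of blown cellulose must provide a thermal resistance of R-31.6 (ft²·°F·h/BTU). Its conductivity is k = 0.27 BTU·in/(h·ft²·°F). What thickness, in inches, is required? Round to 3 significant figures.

L = R × k = 31.6 × 0.27 = 8.532 in

8.53 in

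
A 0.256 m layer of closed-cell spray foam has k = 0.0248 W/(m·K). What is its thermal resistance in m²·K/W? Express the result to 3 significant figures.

R = L/k = 0.256/0.0248 = 10.32 m²·K/W

10.3 m²·K/W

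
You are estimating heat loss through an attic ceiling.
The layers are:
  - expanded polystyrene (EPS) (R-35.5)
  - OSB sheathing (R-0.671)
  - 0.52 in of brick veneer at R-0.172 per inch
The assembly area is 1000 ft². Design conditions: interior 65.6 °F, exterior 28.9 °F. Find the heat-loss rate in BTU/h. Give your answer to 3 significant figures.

1010 BTU/h

0.52 × 0.172 = 0.08944
R_total = 35.5 + 0.671 + 0.08944 = 36.26 ft²·°F·h/BTU
Q = A·ΔT/R = 1000 × (65.6 − 28.9) / 36.26 = 1012 BTU/h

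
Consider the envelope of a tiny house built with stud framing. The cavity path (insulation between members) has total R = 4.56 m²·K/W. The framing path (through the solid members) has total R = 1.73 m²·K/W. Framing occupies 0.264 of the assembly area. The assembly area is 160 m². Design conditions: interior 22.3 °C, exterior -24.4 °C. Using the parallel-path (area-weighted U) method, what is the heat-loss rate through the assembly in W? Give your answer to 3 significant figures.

U_eff = 0.736/4.56 + 0.264/1.73 = 0.1614 + 0.1526 = 0.314
R_eff = 1/U_eff = 3.185 m²·K/W
Q = 160 × (22.3 − (-24.4)) / 3.185 = 2346 W

2350 W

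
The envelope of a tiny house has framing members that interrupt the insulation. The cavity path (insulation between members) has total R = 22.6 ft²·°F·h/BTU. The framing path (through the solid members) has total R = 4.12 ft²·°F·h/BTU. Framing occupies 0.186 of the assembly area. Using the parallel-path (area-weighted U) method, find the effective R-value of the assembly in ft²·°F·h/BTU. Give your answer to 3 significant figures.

12.3 ft²·°F·h/BTU

U_eff = 0.814/22.6 + 0.186/4.12 = 0.03602 + 0.04515 = 0.08116
R_eff = 1/U_eff = 12.32 ft²·°F·h/BTU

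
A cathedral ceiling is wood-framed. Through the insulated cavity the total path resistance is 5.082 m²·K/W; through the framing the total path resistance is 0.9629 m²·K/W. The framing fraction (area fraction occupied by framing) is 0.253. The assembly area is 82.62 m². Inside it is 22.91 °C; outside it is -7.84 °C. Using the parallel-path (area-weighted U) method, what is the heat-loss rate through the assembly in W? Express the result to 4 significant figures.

1041 W

U_eff = 0.747/5.082 + 0.253/0.9629 = 0.14699 + 0.26275 = 0.40974
R_eff = 1/U_eff = 2.4406 m²·K/W
Q = 82.62 × (22.91 − (-7.84)) / 2.4406 = 1041 W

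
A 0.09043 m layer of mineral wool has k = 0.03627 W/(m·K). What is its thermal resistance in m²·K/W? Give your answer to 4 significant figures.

2.493 m²·K/W

R = L/k = 0.09043/0.03627 = 2.4932 m²·K/W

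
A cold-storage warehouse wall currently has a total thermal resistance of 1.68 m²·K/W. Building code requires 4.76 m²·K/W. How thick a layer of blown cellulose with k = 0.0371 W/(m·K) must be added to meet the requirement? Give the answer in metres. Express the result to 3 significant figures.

ΔR = 4.76 − 1.68 = 3.08 m²·K/W
L = ΔR × k = 3.08 × 0.0371 = 0.1143 m

0.114 m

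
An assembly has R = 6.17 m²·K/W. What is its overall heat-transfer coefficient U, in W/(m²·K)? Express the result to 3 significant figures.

U = 1/R = 1/6.17 = 0.1621

0.162 W/(m²·K)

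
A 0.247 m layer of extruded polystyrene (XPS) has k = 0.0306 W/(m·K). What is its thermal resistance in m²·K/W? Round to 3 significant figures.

8.07 m²·K/W

R = L/k = 0.247/0.0306 = 8.072 m²·K/W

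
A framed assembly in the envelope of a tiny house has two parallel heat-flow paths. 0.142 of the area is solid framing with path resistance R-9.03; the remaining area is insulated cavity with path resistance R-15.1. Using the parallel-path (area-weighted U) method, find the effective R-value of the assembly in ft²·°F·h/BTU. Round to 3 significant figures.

13.8 ft²·°F·h/BTU

U_eff = 0.858/15.1 + 0.142/9.03 = 0.05682 + 0.01573 = 0.07255
R_eff = 1/U_eff = 13.78 ft²·°F·h/BTU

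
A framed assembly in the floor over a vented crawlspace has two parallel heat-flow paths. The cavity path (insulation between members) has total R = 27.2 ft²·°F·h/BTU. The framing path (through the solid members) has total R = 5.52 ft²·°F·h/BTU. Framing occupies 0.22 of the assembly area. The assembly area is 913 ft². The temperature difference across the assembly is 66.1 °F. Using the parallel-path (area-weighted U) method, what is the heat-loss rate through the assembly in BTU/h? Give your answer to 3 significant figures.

U_eff = 0.78/27.2 + 0.22/5.52 = 0.02868 + 0.03986 = 0.06853
R_eff = 1/U_eff = 14.59 ft²·°F·h/BTU
Q = 913 × 66.1 / 14.59 = 4136 BTU/h

4140 BTU/h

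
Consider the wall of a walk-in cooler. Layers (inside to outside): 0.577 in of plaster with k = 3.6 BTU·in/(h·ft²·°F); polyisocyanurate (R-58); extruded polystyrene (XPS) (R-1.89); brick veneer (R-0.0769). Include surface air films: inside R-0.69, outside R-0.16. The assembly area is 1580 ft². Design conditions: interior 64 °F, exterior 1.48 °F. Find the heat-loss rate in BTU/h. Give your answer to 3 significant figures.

1620 BTU/h

0.577/3.6 = 0.1603
R_total = 0.69 + 0.1603 + 58 + 1.89 + 0.0769 + 0.16 = 60.98 ft²·°F·h/BTU
Q = A·ΔT/R = 1580 × (64 − 1.48) / 60.98 = 1620 BTU/h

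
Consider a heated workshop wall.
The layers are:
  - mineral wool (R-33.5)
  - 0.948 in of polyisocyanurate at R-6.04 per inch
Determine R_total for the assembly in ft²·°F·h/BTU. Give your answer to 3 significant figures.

39.2 ft²·°F·h/BTU

0.948 × 6.04 = 5.726
R_total = 33.5 + 5.726 = 39.23 ft²·°F·h/BTU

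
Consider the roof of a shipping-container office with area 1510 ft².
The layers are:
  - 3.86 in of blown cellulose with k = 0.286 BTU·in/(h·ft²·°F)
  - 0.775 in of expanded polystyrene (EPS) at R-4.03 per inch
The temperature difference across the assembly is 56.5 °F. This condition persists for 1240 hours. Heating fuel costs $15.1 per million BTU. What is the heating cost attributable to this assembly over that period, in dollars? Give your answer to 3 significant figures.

3.86/0.286 = 13.5
0.775 × 4.03 = 3.123
R_total = 13.5 + 3.123 = 16.62 ft²·°F·h/BTU
Q = 1510 × 56.5 / 16.62 = 5133 BTU/h
E = 5133 × 1240 = 6365000 BTU
Cost = 6365000/10⁶ × 15.1 = $96.12

96.1 dollars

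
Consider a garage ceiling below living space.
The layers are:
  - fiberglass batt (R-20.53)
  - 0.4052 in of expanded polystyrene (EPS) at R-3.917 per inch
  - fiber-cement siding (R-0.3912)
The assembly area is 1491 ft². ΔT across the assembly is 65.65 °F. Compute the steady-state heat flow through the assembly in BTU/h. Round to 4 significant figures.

4349 BTU/h

0.4052 × 3.917 = 1.5872
R_total = 20.53 + 1.5872 + 0.3912 = 22.508 ft²·°F·h/BTU
Q = A·ΔT/R = 1491 × 65.65 / 22.508 = 4348.8 BTU/h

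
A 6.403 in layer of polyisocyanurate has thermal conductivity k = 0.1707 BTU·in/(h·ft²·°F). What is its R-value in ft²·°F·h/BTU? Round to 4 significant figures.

R = L/k = 6.403/0.1707 = 37.51 ft²·°F·h/BTU

37.51 ft²·°F·h/BTU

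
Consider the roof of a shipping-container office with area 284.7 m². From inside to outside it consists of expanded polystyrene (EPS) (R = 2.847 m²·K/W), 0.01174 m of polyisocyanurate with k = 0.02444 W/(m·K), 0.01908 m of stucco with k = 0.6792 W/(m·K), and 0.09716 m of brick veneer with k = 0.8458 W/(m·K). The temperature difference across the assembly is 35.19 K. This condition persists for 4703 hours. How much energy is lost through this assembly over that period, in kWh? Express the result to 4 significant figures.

0.01174/0.02444 = 0.48036
0.01908/0.6792 = 0.028092
0.09716/0.8458 = 0.11487
R_total = 2.847 + 0.48036 + 0.028092 + 0.11487 = 3.4703 m²·K/W
Q = 284.7 × 35.19 / 3.4703 = 2886.9 W
E = 2886.9 W × 4703 h / 1000 = 13577 kWh

13580 kWh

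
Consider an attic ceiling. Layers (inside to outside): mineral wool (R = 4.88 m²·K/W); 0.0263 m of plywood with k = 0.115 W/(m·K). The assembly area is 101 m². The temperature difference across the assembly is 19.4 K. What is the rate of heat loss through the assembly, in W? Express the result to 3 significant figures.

384 W

0.0263/0.115 = 0.2287
R_total = 4.88 + 0.2287 = 5.109 m²·K/W
Q = A·ΔT/R = 101 × 19.4 / 5.109 = 383.5 W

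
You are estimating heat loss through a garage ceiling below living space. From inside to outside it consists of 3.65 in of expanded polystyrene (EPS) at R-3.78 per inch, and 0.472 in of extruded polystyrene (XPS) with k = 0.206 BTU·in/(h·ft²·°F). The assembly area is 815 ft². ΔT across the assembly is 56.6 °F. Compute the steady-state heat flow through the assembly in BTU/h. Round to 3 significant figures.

3.65 × 3.78 = 13.8
0.472/0.206 = 2.291
R_total = 13.8 + 2.291 = 16.09 ft²·°F·h/BTU
Q = A·ΔT/R = 815 × 56.6 / 16.09 = 2867 BTU/h

2870 BTU/h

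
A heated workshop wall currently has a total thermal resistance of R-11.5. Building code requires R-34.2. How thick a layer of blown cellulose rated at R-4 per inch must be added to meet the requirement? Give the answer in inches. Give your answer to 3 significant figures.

5.68 in

ΔR = 34.2 − 11.5 = 22.7 ft²·°F·h/BTU
L = ΔR / (R/in) = 22.7/4 = 5.675 in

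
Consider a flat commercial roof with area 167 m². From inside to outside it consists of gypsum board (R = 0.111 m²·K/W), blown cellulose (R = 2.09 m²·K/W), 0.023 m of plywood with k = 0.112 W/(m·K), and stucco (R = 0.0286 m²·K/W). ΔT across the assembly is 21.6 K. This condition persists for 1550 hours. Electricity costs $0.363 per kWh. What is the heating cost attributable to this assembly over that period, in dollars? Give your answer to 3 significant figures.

0.023/0.112 = 0.2054
R_total = 0.111 + 2.09 + 0.2054 + 0.0286 = 2.435 m²·K/W
Q = 167 × 21.6 / 2.435 = 1481 W
E = 1481 W × 1550 h / 1000 = 2296 kWh
Cost = 2296 × 0.363 = $833.5

834 dollars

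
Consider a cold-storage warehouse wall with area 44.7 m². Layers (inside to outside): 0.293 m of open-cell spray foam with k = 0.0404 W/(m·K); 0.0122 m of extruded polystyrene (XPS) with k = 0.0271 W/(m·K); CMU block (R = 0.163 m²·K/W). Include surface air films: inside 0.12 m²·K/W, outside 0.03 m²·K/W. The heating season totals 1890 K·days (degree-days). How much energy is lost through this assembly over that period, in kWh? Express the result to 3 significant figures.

0.293/0.0404 = 7.252
0.0122/0.0271 = 0.4502
R_total = 0.12 + 7.252 + 0.4502 + 0.163 + 0.03 = 8.016 m²·K/W
E = A × HDD × 24 / R / 1000 = 44.7 × 1890 × 24 / 8.016 / 1000 = 253 kWh

253 kWh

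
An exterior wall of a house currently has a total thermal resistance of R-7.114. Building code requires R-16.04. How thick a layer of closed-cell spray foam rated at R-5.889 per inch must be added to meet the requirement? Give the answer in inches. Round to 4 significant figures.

1.516 in

ΔR = 16.04 − 7.114 = 8.926 ft²·°F·h/BTU
L = ΔR / (R/in) = 8.926/5.889 = 1.5157 in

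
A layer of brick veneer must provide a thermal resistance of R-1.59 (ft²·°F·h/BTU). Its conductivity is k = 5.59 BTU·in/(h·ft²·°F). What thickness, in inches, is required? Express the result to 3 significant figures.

L = R × k = 1.59 × 5.59 = 8.888 in

8.89 in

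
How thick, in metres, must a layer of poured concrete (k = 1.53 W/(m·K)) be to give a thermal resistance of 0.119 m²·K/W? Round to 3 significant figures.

0.182 m

L = R·k = 0.119 × 1.53 = 0.1821 m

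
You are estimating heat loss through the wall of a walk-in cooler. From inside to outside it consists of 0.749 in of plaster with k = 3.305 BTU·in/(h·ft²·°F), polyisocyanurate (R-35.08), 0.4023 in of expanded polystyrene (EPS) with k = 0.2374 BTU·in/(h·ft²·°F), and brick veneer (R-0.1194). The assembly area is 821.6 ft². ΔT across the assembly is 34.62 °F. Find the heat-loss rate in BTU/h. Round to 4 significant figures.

0.749/3.305 = 0.22663
0.4023/0.2374 = 1.6946
R_total = 0.22663 + 35.08 + 1.6946 + 0.1194 = 37.121 ft²·°F·h/BTU
Q = A·ΔT/R = 821.6 × 34.62 / 37.121 = 766.25 BTU/h

766.3 BTU/h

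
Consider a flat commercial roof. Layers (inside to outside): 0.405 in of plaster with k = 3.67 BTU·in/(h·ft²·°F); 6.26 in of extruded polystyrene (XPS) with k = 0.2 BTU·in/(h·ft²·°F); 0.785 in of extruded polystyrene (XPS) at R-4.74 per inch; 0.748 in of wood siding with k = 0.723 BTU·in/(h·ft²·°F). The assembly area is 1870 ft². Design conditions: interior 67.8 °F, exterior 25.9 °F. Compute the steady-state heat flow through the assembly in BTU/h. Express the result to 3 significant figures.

0.405/3.67 = 0.1104
6.26/0.2 = 31.3
0.785 × 4.74 = 3.721
0.748/0.723 = 1.035
R_total = 0.1104 + 31.3 + 3.721 + 1.035 = 36.17 ft²·°F·h/BTU
Q = A·ΔT/R = 1870 × (67.8 − 25.9) / 36.17 = 2166 BTU/h

2170 BTU/h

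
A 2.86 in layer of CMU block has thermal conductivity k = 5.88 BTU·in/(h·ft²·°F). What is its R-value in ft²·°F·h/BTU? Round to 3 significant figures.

R = L/k = 2.86/5.88 = 0.4864 ft²·°F·h/BTU

0.486 ft²·°F·h/BTU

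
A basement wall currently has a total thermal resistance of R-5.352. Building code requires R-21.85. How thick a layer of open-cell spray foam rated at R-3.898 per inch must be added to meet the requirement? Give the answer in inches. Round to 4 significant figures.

ΔR = 21.85 − 5.352 = 16.498 ft²·°F·h/BTU
L = ΔR / (R/in) = 16.498/3.898 = 4.2324 in

4.232 in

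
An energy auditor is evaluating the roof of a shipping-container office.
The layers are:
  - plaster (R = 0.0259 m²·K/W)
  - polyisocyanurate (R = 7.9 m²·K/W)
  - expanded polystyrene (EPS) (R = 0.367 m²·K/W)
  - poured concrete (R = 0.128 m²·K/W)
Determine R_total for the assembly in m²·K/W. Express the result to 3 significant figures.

8.42 m²·K/W

R_total = 0.0259 + 7.9 + 0.367 + 0.128 = 8.421 m²·K/W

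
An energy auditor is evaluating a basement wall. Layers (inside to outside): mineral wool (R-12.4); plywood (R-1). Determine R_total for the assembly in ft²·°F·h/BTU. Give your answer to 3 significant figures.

R_total = 12.4 + 1 = 13.4 ft²·°F·h/BTU

13.4 ft²·°F·h/BTU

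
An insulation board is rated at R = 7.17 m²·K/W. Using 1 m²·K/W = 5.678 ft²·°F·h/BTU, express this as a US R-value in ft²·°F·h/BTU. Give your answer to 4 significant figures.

R_US = 7.17 × 5.678 = 40.711

40.71 ft²·°F·h/BTU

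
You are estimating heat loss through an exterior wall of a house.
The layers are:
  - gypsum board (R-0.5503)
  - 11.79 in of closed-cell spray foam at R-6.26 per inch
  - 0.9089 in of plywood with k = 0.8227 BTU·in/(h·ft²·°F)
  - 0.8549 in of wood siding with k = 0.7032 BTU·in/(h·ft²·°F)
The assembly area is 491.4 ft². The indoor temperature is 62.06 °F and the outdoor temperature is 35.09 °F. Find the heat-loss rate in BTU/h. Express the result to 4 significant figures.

172.8 BTU/h

11.79 × 6.26 = 73.805
0.9089/0.8227 = 1.1048
0.8549/0.7032 = 1.2157
R_total = 0.5503 + 73.805 + 1.1048 + 1.2157 = 76.676 ft²·°F·h/BTU
Q = A·ΔT/R = 491.4 × (62.06 − 35.09) / 76.676 = 172.84 BTU/h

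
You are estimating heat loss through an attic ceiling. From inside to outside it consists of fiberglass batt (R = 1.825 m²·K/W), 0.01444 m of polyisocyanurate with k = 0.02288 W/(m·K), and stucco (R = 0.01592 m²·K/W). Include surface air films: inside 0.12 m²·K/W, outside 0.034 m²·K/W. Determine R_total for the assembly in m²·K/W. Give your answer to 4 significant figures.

2.626 m²·K/W

0.01444/0.02288 = 0.63112
R_total = 0.12 + 1.825 + 0.63112 + 0.01592 + 0.034 = 2.626 m²·K/W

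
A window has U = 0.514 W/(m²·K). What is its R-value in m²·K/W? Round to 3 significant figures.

R = 1/U = 1/0.514 = 1.946

1.95 m²·K/W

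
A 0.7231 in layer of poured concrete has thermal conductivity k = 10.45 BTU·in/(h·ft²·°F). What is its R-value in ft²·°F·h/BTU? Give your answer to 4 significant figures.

R = L/k = 0.7231/10.45 = 0.069196 ft²·°F·h/BTU

0.06920 ft²·°F·h/BTU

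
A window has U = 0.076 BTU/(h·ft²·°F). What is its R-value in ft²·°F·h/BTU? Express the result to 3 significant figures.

R = 1/U = 1/0.076 = 13.16

13.2 ft²·°F·h/BTU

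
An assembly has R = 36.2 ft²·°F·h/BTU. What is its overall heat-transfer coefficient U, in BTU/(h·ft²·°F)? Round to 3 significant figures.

0.0276 BTU/(h·ft²·°F)

U = 1/R = 1/36.2 = 0.02762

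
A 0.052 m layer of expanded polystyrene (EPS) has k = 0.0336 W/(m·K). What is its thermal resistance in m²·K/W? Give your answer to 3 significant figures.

1.55 m²·K/W

R = L/k = 0.052/0.0336 = 1.548 m²·K/W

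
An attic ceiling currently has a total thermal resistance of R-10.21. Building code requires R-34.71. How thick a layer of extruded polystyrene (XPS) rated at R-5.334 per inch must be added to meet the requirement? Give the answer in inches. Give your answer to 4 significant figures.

4.593 in

ΔR = 34.71 − 10.21 = 24.5 ft²·°F·h/BTU
L = ΔR / (R/in) = 24.5/5.334 = 4.5932 in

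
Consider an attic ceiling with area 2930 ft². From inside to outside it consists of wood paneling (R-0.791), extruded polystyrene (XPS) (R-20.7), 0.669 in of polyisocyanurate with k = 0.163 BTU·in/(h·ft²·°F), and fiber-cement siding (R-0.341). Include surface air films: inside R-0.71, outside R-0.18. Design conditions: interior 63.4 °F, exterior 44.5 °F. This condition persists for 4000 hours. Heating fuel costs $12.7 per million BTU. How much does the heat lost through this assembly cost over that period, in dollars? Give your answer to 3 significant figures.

0.669/0.163 = 4.104
R_total = 0.71 + 0.791 + 20.7 + 4.104 + 0.341 + 0.18 = 26.83 ft²·°F·h/BTU
Q = 2930 × (63.4 − 44.5) / 26.83 = 2064 BTU/h
E = 2064 × 4000 = 8257000 BTU
Cost = 8257000/10⁶ × 12.7 = $104.9

105 dollars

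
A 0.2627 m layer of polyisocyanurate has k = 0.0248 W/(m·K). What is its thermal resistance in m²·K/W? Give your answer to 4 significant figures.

10.59 m²·K/W

R = L/k = 0.2627/0.0248 = 10.593 m²·K/W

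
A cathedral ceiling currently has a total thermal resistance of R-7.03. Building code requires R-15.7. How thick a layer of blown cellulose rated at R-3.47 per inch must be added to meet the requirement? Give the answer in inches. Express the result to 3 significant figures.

ΔR = 15.7 − 7.03 = 8.67 ft²·°F·h/BTU
L = ΔR / (R/in) = 8.67/3.47 = 2.499 in

2.50 in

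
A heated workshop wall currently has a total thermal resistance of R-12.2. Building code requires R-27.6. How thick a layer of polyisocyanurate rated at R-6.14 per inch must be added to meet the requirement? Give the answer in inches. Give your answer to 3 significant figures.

2.51 in

ΔR = 27.6 − 12.2 = 15.4 ft²·°F·h/BTU
L = ΔR / (R/in) = 15.4/6.14 = 2.508 in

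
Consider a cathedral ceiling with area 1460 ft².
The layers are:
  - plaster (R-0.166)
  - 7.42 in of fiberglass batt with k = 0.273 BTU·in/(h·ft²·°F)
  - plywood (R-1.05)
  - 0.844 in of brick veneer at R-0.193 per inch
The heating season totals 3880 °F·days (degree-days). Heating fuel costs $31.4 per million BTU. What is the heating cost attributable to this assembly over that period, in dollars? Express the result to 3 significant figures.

7.42/0.273 = 27.18
0.844 × 0.193 = 0.1629
R_total = 0.166 + 27.18 + 1.05 + 0.1629 = 28.56 ft²·°F·h/BTU
E = A × HDD × 24 / R = 1460 × 3880 × 24 / 28.56 = 4761000 BTU
Cost = 4761000/10⁶ × 31.4 = $149.5

149 dollars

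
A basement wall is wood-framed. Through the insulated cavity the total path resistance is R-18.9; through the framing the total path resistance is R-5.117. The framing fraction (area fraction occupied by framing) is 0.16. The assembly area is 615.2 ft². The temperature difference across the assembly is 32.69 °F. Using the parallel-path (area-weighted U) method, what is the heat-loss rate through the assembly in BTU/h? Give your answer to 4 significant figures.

1523 BTU/h

U_eff = 0.84/18.9 + 0.16/5.117 = 0.044444 + 0.031268 = 0.075713
R_eff = 1/U_eff = 13.208 ft²·°F·h/BTU
Q = 615.2 × 32.69 / 13.208 = 1522.7 BTU/h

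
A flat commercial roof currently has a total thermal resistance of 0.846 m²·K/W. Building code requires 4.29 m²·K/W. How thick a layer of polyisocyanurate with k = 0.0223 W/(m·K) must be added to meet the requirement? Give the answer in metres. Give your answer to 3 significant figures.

ΔR = 4.29 − 0.846 = 3.444 m²·K/W
L = ΔR × k = 3.444 × 0.0223 = 0.0768 m

0.0768 m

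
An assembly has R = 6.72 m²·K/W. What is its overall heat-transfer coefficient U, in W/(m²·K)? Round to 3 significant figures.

0.149 W/(m²·K)

U = 1/R = 1/6.72 = 0.1488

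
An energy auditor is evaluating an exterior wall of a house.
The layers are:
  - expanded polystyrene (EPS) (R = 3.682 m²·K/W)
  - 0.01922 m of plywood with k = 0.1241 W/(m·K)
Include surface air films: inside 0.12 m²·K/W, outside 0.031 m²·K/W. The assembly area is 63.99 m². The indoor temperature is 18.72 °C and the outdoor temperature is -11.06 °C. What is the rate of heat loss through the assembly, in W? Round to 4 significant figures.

477.9 W

0.01922/0.1241 = 0.15488
R_total = 0.12 + 3.682 + 0.15488 + 0.031 = 3.9879 m²·K/W
Q = A·ΔT/R = 63.99 × (18.72 − (-11.06)) / 3.9879 = 477.85 W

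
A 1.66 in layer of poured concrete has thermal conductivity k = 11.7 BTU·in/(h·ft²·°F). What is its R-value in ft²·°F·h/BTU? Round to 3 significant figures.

R = L/k = 1.66/11.7 = 0.1419 ft²·°F·h/BTU

0.142 ft²·°F·h/BTU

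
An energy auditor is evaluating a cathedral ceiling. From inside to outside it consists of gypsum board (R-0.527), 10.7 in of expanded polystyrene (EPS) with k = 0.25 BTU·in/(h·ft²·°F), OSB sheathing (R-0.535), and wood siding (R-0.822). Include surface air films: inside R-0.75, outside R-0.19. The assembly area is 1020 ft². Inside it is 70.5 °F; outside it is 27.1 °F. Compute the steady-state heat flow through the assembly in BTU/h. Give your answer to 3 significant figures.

10.7/0.25 = 42.8
R_total = 0.75 + 0.527 + 42.8 + 0.535 + 0.822 + 0.19 = 45.62 ft²·°F·h/BTU
Q = A·ΔT/R = 1020 × (70.5 − 27.1) / 45.62 = 970.3 BTU/h

970 BTU/h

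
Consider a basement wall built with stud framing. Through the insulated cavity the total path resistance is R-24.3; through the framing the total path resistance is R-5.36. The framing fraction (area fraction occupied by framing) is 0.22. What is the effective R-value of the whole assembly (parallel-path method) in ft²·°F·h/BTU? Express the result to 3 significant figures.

U_eff = 0.78/24.3 + 0.22/5.36 = 0.0321 + 0.04104 = 0.07314
R_eff = 1/U_eff = 13.67 ft²·°F·h/BTU

13.7 ft²·°F·h/BTU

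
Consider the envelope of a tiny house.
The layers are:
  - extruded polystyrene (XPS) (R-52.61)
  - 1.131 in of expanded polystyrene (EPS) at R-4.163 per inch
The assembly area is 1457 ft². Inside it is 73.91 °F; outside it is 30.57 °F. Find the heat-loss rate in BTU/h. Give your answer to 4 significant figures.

1102 BTU/h

1.131 × 4.163 = 4.7084
R_total = 52.61 + 4.7084 = 57.318 ft²·°F·h/BTU
Q = A·ΔT/R = 1457 × (73.91 − 30.57) / 57.318 = 1101.7 BTU/h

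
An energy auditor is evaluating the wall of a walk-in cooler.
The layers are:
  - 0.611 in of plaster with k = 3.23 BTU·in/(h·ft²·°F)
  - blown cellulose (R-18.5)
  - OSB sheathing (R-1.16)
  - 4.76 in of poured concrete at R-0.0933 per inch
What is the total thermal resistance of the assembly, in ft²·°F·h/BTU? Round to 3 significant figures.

20.3 ft²·°F·h/BTU

0.611/3.23 = 0.1892
4.76 × 0.0933 = 0.4441
R_total = 0.1892 + 18.5 + 1.16 + 0.4441 = 20.29 ft²·°F·h/BTU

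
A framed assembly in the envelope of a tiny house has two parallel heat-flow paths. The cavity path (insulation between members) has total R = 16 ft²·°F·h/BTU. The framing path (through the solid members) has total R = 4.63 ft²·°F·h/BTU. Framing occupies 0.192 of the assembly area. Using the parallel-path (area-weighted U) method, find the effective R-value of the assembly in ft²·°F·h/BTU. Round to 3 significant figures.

10.9 ft²·°F·h/BTU

U_eff = 0.808/16 + 0.192/4.63 = 0.0505 + 0.04147 = 0.09197
R_eff = 1/U_eff = 10.87 ft²·°F·h/BTU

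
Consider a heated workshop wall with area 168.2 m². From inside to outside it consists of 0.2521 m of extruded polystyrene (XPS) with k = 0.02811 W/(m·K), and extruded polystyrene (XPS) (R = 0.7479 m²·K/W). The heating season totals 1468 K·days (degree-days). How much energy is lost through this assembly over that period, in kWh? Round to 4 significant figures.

609.9 kWh

0.2521/0.02811 = 8.9683
R_total = 8.9683 + 0.7479 = 9.7162 m²·K/W
E = A × HDD × 24 / R / 1000 = 168.2 × 1468 × 24 / 9.7162 / 1000 = 609.91 kWh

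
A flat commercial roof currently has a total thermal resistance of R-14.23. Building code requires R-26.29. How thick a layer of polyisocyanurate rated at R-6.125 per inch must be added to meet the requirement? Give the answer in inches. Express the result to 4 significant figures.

ΔR = 26.29 − 14.23 = 12.06 ft²·°F·h/BTU
L = ΔR / (R/in) = 12.06/6.125 = 1.969 in

1.969 in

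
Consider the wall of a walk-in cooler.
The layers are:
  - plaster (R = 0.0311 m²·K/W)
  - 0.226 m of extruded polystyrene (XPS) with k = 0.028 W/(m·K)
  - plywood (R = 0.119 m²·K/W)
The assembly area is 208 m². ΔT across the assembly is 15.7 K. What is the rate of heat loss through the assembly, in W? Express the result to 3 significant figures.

0.226/0.028 = 8.071
R_total = 0.0311 + 8.071 + 0.119 = 8.222 m²·K/W
Q = A·ΔT/R = 208 × 15.7 / 8.222 = 397.2 W

397 W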